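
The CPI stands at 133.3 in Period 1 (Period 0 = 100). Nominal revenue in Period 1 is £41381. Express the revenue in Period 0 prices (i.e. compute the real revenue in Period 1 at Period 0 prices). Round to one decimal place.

Real = Nominal ÷ (Index/100) = 41381 ÷ (133.3/100)
     = 41381 ÷ 1.333 = 31043.5109

31043.5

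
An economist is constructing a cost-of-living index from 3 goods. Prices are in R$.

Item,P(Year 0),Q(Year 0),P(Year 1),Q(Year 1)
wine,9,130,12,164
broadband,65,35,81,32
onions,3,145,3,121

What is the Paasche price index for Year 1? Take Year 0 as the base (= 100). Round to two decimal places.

125.62

Paasche price index uses current-period quantities as weights.
ΣP(Year 1)·Q(Year 1) = 12×164 + 81×32 + 3×121 = 1968 + 2592 + 363 = 4923
ΣP(Year 0)·Q(Year 1) = 9×164 + 65×32 + 3×121 = 1476 + 2080 + 363 = 3919
Index = 4923 / 3919 × 100 = 125.6188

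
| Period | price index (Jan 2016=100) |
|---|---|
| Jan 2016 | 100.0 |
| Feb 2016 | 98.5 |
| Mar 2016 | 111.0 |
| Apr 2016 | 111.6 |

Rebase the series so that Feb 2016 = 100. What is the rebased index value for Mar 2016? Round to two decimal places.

Rebased(Mar 2016) = 111.0 / 98.5 × 100 = 112.6904

112.69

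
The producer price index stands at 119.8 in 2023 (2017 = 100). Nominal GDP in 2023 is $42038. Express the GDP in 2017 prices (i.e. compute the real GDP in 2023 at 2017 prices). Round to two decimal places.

35090.15

Real = Nominal ÷ (Index/100) = 42038 ÷ (119.8/100)
     = 42038 ÷ 1.198 = 35090.1503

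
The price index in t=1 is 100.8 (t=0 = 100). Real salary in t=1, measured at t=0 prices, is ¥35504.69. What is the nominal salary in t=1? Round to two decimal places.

35788.73

Nominal = Real × (Index/100) = 35504.69 × (100.8/100)
        = 35504.69 × 1.008 = 35788.7275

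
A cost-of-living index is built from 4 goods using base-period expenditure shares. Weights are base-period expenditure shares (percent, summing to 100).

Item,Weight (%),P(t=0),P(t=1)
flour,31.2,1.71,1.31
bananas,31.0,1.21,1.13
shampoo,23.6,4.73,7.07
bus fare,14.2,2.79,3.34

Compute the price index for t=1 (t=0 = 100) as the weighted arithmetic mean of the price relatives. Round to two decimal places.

flour: 31.2 × (1.31/1.71) = 31.2 × 0.766082 = 23.9018
bananas: 31.0 × (1.13/1.21) = 31.0 × 0.933884 = 28.9504
shampoo: 23.6 × (7.07/4.73) = 23.6 × 1.494715 = 35.2753
bus fare: 14.2 × (3.34/2.79) = 14.2 × 1.197133 = 16.9993
Index = Σ wᵢ·(p₁ᵢ/p₀ᵢ) = 23.9018 + 28.9504 + 35.2753 + 16.9993 = 105.1267

105.13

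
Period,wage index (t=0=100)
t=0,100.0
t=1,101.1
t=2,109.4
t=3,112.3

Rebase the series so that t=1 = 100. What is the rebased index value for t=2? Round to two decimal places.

Rebased(t=2) = 109.4 / 101.1 × 100 = 108.2097

108.21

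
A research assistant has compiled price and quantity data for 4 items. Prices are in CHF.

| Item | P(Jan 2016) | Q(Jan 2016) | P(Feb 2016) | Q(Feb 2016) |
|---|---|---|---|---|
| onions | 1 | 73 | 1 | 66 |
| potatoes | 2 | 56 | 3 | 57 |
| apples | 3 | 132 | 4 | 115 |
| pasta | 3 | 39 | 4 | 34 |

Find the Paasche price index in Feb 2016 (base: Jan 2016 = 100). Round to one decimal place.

132.9

Paasche price index uses current-period quantities as weights.
ΣP(Feb 2016)·Q(Feb 2016) = 1×66 + 3×57 + 4×115 + 4×34 = 66 + 171 + 460 + 136 = 833
ΣP(Jan 2016)·Q(Feb 2016) = 1×66 + 2×57 + 3×115 + 3×34 = 66 + 114 + 345 + 102 = 627
Index = 833 / 627 × 100 = 132.8549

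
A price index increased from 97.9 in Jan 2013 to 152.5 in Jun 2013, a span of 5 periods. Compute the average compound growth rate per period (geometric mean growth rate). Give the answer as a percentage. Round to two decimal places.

9.27%

Growth factor = (152.5/97.9)^(1/5) = (1.557712)^(1/5) = 1.092691
Growth rate = 1.092691 − 1 = 0.092691 = 9.2691%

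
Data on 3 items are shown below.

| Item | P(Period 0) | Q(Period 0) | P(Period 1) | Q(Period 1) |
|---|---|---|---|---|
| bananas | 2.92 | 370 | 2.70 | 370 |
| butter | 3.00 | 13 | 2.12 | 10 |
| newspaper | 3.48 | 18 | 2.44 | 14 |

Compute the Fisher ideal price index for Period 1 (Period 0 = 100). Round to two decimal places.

90.76

Laspeyres component (base-period weights):
ΣP(Period 1)Q(Period 0) = 2.70×370 + 2.12×13 + 2.44×18 = 999 + 27.56 + 43.92 = 1070.48
ΣP(Period 0)Q(Period 0) = 2.92×370 + 3.00×13 + 3.48×18 = 1080.4 + 39 + 62.64 = 1182.04
L = 1070.48 / 1182.04 × 100 = 90.5621
Paasche component (current-period weights):
ΣP(Period 1)Q(Period 1) = 2.70×370 + 2.12×10 + 2.44×14 = 999 + 21.2 + 34.16 = 1054.36
ΣP(Period 0)Q(Period 1) = 2.92×370 + 3.00×10 + 3.48×14 = 1080.4 + 30 + 48.72 = 1159.12
P = 1054.36 / 1159.12 × 100 = 90.9621
Fisher = √(L × P) = √(90.5621 × 90.9621) = 90.7619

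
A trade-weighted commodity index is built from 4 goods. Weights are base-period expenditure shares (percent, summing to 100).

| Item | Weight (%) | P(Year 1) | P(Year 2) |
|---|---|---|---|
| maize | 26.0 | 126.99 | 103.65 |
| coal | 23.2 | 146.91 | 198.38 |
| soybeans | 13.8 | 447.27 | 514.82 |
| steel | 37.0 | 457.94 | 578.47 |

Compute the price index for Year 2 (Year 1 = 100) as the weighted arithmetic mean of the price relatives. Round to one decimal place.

115.2

maize: 26.0 × (103.65/126.99) = 26.0 × 0.816206 = 21.2214
coal: 23.2 × (198.38/146.91) = 23.2 × 1.350351 = 31.3281
soybeans: 13.8 × (514.82/447.27) = 13.8 × 1.151027 = 15.8842
steel: 37.0 × (578.47/457.94) = 37.0 × 1.263200 = 46.7384
Index = Σ wᵢ·(p₁ᵢ/p₀ᵢ) = 21.2214 + 31.3281 + 15.8842 + 46.7384 = 115.1721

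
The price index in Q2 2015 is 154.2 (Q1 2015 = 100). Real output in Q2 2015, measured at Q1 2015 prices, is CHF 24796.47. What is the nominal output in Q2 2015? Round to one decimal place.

38236.2

Nominal = Real × (Index/100) = 24796.47 × (154.2/100)
        = 24796.47 × 1.542 = 38236.1567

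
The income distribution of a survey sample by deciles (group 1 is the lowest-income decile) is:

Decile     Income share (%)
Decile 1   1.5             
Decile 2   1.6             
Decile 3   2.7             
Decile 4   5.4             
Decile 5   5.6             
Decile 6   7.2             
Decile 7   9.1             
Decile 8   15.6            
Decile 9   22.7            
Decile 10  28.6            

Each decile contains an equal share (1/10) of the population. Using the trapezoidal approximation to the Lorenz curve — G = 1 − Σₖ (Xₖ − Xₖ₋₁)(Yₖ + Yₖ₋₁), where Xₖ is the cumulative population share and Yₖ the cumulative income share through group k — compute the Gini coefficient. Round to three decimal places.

0.469

Cumulative income shares Yₖ: 0.0150, 0.0310, 0.0580, 0.1120, 0.1680, 0.2400, 0.3310, 0.4870, 0.7140, 1.0000
Σ (Xₖ−Xₖ₋₁)(Yₖ+Yₖ₋₁) = (1/10)(0.0150+0.0000) + (1/10)(0.0310+0.0150) + (1/10)(0.0580+0.0310) + (1/10)(0.1120+0.0580) + (1/10)(0.1680+0.1120) + (1/10)(0.2400+0.1680) + (1/10)(0.3310+0.2400) + (1/10)(0.4870+0.3310) + (1/10)(0.7140+0.4870) + (1/10)(1.0000+0.7140)
  = 0.0015 + 0.0046 + 0.0089 + 0.0170 + 0.0280 + 0.0408 + 0.0571 + 0.0818 + 0.1201 + 0.1714 = 0.5312
G = 1 − 0.5312 = 0.4688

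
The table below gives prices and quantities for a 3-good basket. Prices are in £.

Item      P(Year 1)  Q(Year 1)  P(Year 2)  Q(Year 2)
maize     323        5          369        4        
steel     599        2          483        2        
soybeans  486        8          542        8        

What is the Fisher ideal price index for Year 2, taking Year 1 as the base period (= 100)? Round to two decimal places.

Laspeyres component (base-period weights):
ΣP(Year 2)Q(Year 1) = 369×5 + 483×2 + 542×8 = 1845 + 966 + 4336 = 7147
ΣP(Year 1)Q(Year 1) = 323×5 + 599×2 + 486×8 = 1615 + 1198 + 3888 = 6701
L = 7147 / 6701 × 100 = 106.6557
Paasche component (current-period weights):
ΣP(Year 2)Q(Year 2) = 369×4 + 483×2 + 542×8 = 1476 + 966 + 4336 = 6778
ΣP(Year 1)Q(Year 2) = 323×4 + 599×2 + 486×8 = 1292 + 1198 + 3888 = 6378
P = 6778 / 6378 × 100 = 106.2716
Fisher = √(L × P) = √(106.6557 × 106.2716) = 106.4635

106.46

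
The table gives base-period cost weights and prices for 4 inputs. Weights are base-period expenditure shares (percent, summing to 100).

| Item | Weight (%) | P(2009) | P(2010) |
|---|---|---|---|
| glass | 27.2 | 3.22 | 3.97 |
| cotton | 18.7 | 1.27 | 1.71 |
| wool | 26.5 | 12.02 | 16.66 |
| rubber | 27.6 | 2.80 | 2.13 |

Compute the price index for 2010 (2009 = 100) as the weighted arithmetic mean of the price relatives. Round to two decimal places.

116.44

glass: 27.2 × (3.97/3.22) = 27.2 × 1.232919 = 33.5354
cotton: 18.7 × (1.71/1.27) = 18.7 × 1.346457 = 25.1787
wool: 26.5 × (16.66/12.02) = 26.5 × 1.386023 = 36.7296
rubber: 27.6 × (2.13/2.80) = 27.6 × 0.760714 = 20.9957
Index = Σ wᵢ·(p₁ᵢ/p₀ᵢ) = 33.5354 + 25.1787 + 36.7296 + 20.9957 = 116.4395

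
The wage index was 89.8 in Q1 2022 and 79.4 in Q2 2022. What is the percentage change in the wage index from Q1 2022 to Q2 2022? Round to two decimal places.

Change = (79.4 − 89.8) / 89.8 × 100
       = -10.4 / 89.8 × 100 = -11.5813%

-11.58%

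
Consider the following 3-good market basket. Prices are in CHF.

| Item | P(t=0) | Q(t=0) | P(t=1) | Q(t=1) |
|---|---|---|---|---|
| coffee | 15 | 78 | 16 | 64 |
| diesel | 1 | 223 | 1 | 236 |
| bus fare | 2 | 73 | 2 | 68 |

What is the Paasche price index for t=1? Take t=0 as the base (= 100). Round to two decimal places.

Paasche price index uses current-period quantities as weights.
ΣP(t=1)·Q(t=1) = 16×64 + 1×236 + 2×68 = 1024 + 236 + 136 = 1396
ΣP(t=0)·Q(t=1) = 15×64 + 1×236 + 2×68 = 960 + 236 + 136 = 1332
Index = 1396 / 1332 × 100 = 104.8048

104.80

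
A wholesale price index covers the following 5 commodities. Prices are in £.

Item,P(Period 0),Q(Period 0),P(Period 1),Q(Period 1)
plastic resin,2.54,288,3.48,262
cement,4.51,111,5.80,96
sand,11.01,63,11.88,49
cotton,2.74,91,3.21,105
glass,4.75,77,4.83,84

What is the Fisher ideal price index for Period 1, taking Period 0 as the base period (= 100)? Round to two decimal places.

120.27

Laspeyres component (base-period weights):
ΣP(Period 1)Q(Period 0) = 3.48×288 + 5.80×111 + 11.88×63 + 3.21×91 + 4.83×77 = 1002.24 + 643.8 + 748.44 + 292.11 + 371.91 = 3058.5
ΣP(Period 0)Q(Period 0) = 2.54×288 + 4.51×111 + 11.01×63 + 2.74×91 + 4.75×77 = 731.52 + 500.61 + 693.63 + 249.34 + 365.75 = 2540.85
L = 3058.5 / 2540.85 × 100 = 120.3731
Paasche component (current-period weights):
ΣP(Period 1)Q(Period 1) = 3.48×262 + 5.80×96 + 11.88×49 + 3.21×105 + 4.83×84 = 911.76 + 556.8 + 582.12 + 337.05 + 405.72 = 2793.45
ΣP(Period 0)Q(Period 1) = 2.54×262 + 4.51×96 + 11.01×49 + 2.74×105 + 4.75×84 = 665.48 + 432.96 + 539.49 + 287.7 + 399 = 2324.63
P = 2793.45 / 2324.63 × 100 = 120.1675
Fisher = √(L × P) = √(120.3731 × 120.1675) = 120.2703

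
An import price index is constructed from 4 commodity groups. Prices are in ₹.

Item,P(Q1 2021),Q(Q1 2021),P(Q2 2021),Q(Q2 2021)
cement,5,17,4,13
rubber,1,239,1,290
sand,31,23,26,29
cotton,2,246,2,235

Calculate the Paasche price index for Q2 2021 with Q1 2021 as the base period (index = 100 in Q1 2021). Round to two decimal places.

Paasche price index uses current-period quantities as weights.
ΣP(Q2 2021)·Q(Q2 2021) = 4×13 + 1×290 + 26×29 + 2×235 = 52 + 290 + 754 + 470 = 1566
ΣP(Q1 2021)·Q(Q2 2021) = 5×13 + 1×290 + 31×29 + 2×235 = 65 + 290 + 899 + 470 = 1724
Index = 1566 / 1724 × 100 = 90.8353

90.84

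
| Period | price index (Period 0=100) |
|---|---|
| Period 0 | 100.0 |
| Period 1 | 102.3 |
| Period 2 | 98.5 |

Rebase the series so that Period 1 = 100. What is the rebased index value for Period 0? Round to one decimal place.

97.8

Rebased(Period 0) = 100.0 / 102.3 × 100 = 97.7517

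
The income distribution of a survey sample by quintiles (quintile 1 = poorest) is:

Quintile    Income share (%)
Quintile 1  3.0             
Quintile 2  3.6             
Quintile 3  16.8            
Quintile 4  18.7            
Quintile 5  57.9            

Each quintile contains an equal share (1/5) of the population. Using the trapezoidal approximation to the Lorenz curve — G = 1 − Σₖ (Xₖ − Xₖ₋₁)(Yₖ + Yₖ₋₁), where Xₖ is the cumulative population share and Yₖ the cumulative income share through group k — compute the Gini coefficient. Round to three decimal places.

Cumulative income shares Yₖ: 0.0300, 0.0660, 0.2340, 0.4210, 1.0000
Σ (Xₖ−Xₖ₋₁)(Yₖ+Yₖ₋₁) = (1/5)(0.0300+0.0000) + (1/5)(0.0660+0.0300) + (1/5)(0.2340+0.0660) + (1/5)(0.4210+0.2340) + (1/5)(1.0000+0.4210)
  = 0.0060 + 0.0192 + 0.0600 + 0.1310 + 0.2842 = 0.5004
G = 1 − 0.5004 = 0.4996

0.500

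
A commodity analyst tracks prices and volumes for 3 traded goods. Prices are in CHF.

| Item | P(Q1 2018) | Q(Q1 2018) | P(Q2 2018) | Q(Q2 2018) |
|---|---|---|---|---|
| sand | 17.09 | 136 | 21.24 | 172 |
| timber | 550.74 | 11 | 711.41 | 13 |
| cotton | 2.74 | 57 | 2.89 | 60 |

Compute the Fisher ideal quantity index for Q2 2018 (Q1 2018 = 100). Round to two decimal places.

120.19

Laspeyres component (base-period weights):
ΣP(Q1 2018)Q(Q2 2018) = 17.09×172 + 550.74×13 + 2.74×60 = 2939.48 + 7159.62 + 164.4 = 10263.5
ΣP(Q1 2018)Q(Q1 2018) = 17.09×136 + 550.74×11 + 2.74×57 = 2324.24 + 6058.14 + 156.18 = 8538.56
L = 10263.5 / 8538.56 × 100 = 120.2018
Paasche component (current-period weights):
ΣP(Q2 2018)Q(Q2 2018) = 21.24×172 + 711.41×13 + 2.89×60 = 3653.28 + 9248.33 + 173.4 = 13075.01
ΣP(Q2 2018)Q(Q1 2018) = 21.24×136 + 711.41×11 + 2.89×57 = 2888.64 + 7825.51 + 164.73 = 10878.88
P = 13075.01 / 10878.88 × 100 = 120.1871
Fisher = √(L × P) = √(120.2018 × 120.1871) = 120.1944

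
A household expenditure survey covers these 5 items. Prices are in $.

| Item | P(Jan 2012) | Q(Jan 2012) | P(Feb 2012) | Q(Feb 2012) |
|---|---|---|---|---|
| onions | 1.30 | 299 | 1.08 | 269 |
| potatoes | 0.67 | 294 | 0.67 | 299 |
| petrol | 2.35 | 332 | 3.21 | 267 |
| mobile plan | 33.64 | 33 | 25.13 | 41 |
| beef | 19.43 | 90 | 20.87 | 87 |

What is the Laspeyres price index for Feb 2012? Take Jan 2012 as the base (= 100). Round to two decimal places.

Laspeyres price index uses base-period quantities as weights.
ΣP(Feb 2012)·Q(Jan 2012) = 1.08×299 + 0.67×294 + 3.21×332 + 25.13×33 + 20.87×90 = 322.92 + 196.98 + 1065.72 + 829.29 + 1878.3 = 4293.21
ΣP(Jan 2012)·Q(Jan 2012) = 1.30×299 + 0.67×294 + 2.35×332 + 33.64×33 + 19.43×90 = 388.7 + 196.98 + 780.2 + 1110.12 + 1748.7 = 4224.7
Index = 4293.21 / 4224.7 × 100 = 101.6217

101.62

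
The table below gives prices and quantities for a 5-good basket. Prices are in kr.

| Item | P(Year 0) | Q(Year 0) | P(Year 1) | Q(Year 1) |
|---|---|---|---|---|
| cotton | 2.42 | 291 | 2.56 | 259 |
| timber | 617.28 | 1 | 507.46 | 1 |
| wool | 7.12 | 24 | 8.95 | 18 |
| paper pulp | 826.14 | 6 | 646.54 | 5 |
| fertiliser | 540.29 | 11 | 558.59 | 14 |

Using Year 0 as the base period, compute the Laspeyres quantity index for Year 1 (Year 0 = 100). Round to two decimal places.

105.44

Laspeyres quantity index uses base-period prices as weights.
ΣP(Year 0)·Q(Year 1) = 2.42×259 + 617.28×1 + 7.12×18 + 826.14×5 + 540.29×14 = 626.78 + 617.28 + 128.16 + 4130.7 + 7564.06 = 13066.98
ΣP(Year 0)·Q(Year 0) = 2.42×291 + 617.28×1 + 7.12×24 + 826.14×6 + 540.29×11 = 704.22 + 617.28 + 170.88 + 4956.84 + 5943.19 = 12392.41
Index = 13066.98 / 12392.41 × 100 = 105.4434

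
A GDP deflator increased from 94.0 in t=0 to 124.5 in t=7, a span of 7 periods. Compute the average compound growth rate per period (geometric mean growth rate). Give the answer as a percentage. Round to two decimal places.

4.10%

Growth factor = (124.5/94.0)^(1/7) = (1.324468)^(1/7) = 1.040961
Growth rate = 1.040961 − 1 = 0.040961 = 4.0961%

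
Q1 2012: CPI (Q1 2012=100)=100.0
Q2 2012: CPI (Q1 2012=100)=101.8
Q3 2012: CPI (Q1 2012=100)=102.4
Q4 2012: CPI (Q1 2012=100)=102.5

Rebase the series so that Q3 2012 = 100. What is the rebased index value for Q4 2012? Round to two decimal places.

100.10

Rebased(Q4 2012) = 102.5 / 102.4 × 100 = 100.0977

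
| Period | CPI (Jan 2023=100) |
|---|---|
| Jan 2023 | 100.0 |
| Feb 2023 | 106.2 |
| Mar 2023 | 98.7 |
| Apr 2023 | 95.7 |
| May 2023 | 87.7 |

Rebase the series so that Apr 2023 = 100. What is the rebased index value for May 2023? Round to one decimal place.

Rebased(May 2023) = 87.7 / 95.7 × 100 = 91.6405

91.6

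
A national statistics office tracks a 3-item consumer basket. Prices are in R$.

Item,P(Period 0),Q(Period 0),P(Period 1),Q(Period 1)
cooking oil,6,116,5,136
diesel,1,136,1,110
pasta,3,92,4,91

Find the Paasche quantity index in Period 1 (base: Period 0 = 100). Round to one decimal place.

106.5

Paasche quantity index uses current-period prices as weights.
ΣP(Period 1)·Q(Period 1) = 5×136 + 1×110 + 4×91 = 680 + 110 + 364 = 1154
ΣP(Period 1)·Q(Period 0) = 5×116 + 1×136 + 4×92 = 580 + 136 + 368 = 1084
Index = 1154 / 1084 × 100 = 106.4576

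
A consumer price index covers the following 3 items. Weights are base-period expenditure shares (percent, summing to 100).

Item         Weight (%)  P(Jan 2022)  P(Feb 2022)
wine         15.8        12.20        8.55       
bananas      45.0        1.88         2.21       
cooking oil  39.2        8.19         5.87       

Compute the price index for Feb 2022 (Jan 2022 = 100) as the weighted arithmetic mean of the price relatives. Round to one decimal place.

wine: 15.8 × (8.55/12.20) = 15.8 × 0.700820 = 11.0730
bananas: 45.0 × (2.21/1.88) = 45.0 × 1.175532 = 52.8989
cooking oil: 39.2 × (5.87/8.19) = 39.2 × 0.716728 = 28.0957
Index = Σ wᵢ·(p₁ᵢ/p₀ᵢ) = 11.0730 + 52.8989 + 28.0957 = 92.0676

92.1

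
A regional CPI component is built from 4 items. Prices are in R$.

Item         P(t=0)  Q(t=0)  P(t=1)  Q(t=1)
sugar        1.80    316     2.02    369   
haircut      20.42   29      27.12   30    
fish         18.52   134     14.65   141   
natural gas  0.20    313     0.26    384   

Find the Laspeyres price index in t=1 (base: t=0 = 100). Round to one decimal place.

Laspeyres price index uses base-period quantities as weights.
ΣP(t=1)·Q(t=0) = 2.02×316 + 27.12×29 + 14.65×134 + 0.26×313 = 638.32 + 786.48 + 1963.1 + 81.38 = 3469.28
ΣP(t=0)·Q(t=0) = 1.80×316 + 20.42×29 + 18.52×134 + 0.20×313 = 568.8 + 592.18 + 2481.68 + 62.6 = 3705.26
Index = 3469.28 / 3705.26 × 100 = 93.6312

93.6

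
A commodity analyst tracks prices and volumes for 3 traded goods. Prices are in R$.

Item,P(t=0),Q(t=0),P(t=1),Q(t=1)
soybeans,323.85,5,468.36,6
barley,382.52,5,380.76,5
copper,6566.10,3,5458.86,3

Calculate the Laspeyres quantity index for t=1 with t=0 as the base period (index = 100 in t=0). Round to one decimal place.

Laspeyres quantity index uses base-period prices as weights.
ΣP(t=0)·Q(t=1) = 323.85×6 + 382.52×5 + 6566.10×3 = 1943.1 + 1912.6 + 19698.3 = 23554
ΣP(t=0)·Q(t=0) = 323.85×5 + 382.52×5 + 6566.10×3 = 1619.25 + 1912.6 + 19698.3 = 23230.15
Index = 23554 / 23230.15 × 100 = 101.3941

101.4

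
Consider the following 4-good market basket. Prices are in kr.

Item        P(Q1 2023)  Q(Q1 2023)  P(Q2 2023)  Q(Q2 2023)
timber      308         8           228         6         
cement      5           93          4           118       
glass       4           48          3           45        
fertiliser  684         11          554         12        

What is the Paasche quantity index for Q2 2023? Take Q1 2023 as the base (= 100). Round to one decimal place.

102.2

Paasche quantity index uses current-period prices as weights.
ΣP(Q2 2023)·Q(Q2 2023) = 228×6 + 4×118 + 3×45 + 554×12 = 1368 + 472 + 135 + 6648 = 8623
ΣP(Q2 2023)·Q(Q1 2023) = 228×8 + 4×93 + 3×48 + 554×11 = 1824 + 372 + 144 + 6094 = 8434
Index = 8623 / 8434 × 100 = 102.2409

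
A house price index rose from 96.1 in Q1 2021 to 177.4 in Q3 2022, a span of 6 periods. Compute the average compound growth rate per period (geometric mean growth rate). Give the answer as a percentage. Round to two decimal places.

10.76%

Growth factor = (177.4/96.1)^(1/6) = (1.845994)^(1/6) = 1.107571
Growth rate = 1.107571 − 1 = 0.107571 = 10.7571%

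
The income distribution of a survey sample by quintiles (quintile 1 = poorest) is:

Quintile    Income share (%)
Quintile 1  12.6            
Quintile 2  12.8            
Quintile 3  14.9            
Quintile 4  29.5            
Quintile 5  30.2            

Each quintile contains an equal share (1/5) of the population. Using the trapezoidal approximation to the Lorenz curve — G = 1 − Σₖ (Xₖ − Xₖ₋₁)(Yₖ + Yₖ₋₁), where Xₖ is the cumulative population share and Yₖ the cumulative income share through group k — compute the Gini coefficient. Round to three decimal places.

Cumulative income shares Yₖ: 0.1260, 0.2540, 0.4030, 0.6980, 1.0000
Σ (Xₖ−Xₖ₋₁)(Yₖ+Yₖ₋₁) = (1/5)(0.1260+0.0000) + (1/5)(0.2540+0.1260) + (1/5)(0.4030+0.2540) + (1/5)(0.6980+0.4030) + (1/5)(1.0000+0.6980)
  = 0.0252 + 0.0760 + 0.1314 + 0.2202 + 0.3396 = 0.7924
G = 1 − 0.7924 = 0.2076

0.208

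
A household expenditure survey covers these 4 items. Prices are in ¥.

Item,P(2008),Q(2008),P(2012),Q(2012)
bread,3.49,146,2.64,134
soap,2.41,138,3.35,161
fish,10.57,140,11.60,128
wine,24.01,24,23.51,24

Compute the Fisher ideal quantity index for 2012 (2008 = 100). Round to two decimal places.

Laspeyres component (base-period weights):
ΣP(2008)Q(2012) = 3.49×134 + 2.41×161 + 10.57×128 + 24.01×24 = 467.66 + 388.01 + 1352.96 + 576.24 = 2784.87
ΣP(2008)Q(2008) = 3.49×146 + 2.41×138 + 10.57×140 + 24.01×24 = 509.54 + 332.58 + 1479.8 + 576.24 = 2898.16
L = 2784.87 / 2898.16 × 100 = 96.0910
Paasche component (current-period weights):
ΣP(2012)Q(2012) = 2.64×134 + 3.35×161 + 11.60×128 + 23.51×24 = 353.76 + 539.35 + 1484.8 + 564.24 = 2942.15
ΣP(2012)Q(2008) = 2.64×146 + 3.35×138 + 11.60×140 + 23.51×24 = 385.44 + 462.3 + 1624 + 564.24 = 3035.98
P = 2942.15 / 3035.98 × 100 = 96.9094
Fisher = √(L × P) = √(96.0910 × 96.9094) = 96.4993

96.50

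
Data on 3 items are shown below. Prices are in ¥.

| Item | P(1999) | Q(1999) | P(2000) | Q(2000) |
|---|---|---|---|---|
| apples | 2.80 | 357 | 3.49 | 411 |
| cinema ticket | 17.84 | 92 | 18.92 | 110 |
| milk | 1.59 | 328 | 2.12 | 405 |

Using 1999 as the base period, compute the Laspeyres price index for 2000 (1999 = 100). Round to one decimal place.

Laspeyres price index uses base-period quantities as weights.
ΣP(2000)·Q(1999) = 3.49×357 + 18.92×92 + 2.12×328 = 1245.93 + 1740.64 + 695.36 = 3681.93
ΣP(1999)·Q(1999) = 2.80×357 + 17.84×92 + 1.59×328 = 999.6 + 1641.28 + 521.52 = 3162.4
Index = 3681.93 / 3162.4 × 100 = 116.4283

116.4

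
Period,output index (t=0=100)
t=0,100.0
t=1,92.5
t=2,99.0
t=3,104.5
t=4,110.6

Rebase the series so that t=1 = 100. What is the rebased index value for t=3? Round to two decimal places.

Rebased(t=3) = 104.5 / 92.5 × 100 = 112.9730

112.97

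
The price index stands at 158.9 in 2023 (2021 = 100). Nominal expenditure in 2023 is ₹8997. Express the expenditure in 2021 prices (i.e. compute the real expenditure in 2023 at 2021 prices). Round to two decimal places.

Real = Nominal ÷ (Index/100) = 8997 ÷ (158.9/100)
     = 8997 ÷ 1.589 = 5662.0516

5662.05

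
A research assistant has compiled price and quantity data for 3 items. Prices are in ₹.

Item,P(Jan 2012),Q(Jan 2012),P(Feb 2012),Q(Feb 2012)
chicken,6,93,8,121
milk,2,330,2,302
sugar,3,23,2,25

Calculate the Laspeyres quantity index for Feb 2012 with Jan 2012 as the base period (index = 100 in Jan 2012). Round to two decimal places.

Laspeyres quantity index uses base-period prices as weights.
ΣP(Jan 2012)·Q(Feb 2012) = 6×121 + 2×302 + 3×25 = 726 + 604 + 75 = 1405
ΣP(Jan 2012)·Q(Jan 2012) = 6×93 + 2×330 + 3×23 = 558 + 660 + 69 = 1287
Index = 1405 / 1287 × 100 = 109.1686

109.17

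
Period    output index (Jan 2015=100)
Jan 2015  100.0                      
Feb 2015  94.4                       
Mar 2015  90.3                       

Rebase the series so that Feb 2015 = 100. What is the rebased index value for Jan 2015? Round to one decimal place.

105.9

Rebased(Jan 2015) = 100.0 / 94.4 × 100 = 105.9322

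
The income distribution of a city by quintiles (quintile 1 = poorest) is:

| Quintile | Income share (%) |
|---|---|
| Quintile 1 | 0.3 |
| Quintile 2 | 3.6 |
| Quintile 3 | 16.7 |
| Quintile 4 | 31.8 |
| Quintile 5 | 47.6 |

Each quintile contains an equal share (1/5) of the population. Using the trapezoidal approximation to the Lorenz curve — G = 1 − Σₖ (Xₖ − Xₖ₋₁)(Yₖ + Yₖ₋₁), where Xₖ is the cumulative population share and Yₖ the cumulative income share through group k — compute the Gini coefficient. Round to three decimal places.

Cumulative income shares Yₖ: 0.0030, 0.0390, 0.2060, 0.5240, 1.0000
Σ (Xₖ−Xₖ₋₁)(Yₖ+Yₖ₋₁) = (1/5)(0.0030+0.0000) + (1/5)(0.0390+0.0030) + (1/5)(0.2060+0.0390) + (1/5)(0.5240+0.2060) + (1/5)(1.0000+0.5240)
  = 0.0006 + 0.0084 + 0.0490 + 0.1460 + 0.3048 = 0.5088
G = 1 − 0.5088 = 0.4912

0.491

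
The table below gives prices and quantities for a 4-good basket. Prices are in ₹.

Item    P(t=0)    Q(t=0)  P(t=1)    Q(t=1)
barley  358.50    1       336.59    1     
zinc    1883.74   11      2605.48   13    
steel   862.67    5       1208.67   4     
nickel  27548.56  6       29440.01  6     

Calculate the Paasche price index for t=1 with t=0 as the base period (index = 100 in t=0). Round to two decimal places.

Paasche price index uses current-period quantities as weights.
ΣP(t=1)·Q(t=1) = 336.59×1 + 2605.48×13 + 1208.67×4 + 29440.01×6 = 336.59 + 33871.24 + 4834.68 + 176640.06 = 215682.57
ΣP(t=0)·Q(t=1) = 358.50×1 + 1883.74×13 + 862.67×4 + 27548.56×6 = 358.5 + 24488.62 + 3450.68 + 165291.36 = 193589.16
Index = 215682.57 / 193589.16 × 100 = 111.4125

111.41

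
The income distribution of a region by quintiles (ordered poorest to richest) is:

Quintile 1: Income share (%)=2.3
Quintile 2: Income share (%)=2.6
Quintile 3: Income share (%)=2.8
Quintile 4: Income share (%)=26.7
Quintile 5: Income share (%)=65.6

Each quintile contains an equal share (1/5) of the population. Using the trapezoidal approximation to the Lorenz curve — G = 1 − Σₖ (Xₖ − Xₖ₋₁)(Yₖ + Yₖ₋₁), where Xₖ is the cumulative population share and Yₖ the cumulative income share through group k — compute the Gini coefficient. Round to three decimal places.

Cumulative income shares Yₖ: 0.0230, 0.0490, 0.0770, 0.3440, 1.0000
Σ (Xₖ−Xₖ₋₁)(Yₖ+Yₖ₋₁) = (1/5)(0.0230+0.0000) + (1/5)(0.0490+0.0230) + (1/5)(0.0770+0.0490) + (1/5)(0.3440+0.0770) + (1/5)(1.0000+0.3440)
  = 0.0046 + 0.0144 + 0.0252 + 0.0842 + 0.2688 = 0.3972
G = 1 − 0.3972 = 0.6028

0.603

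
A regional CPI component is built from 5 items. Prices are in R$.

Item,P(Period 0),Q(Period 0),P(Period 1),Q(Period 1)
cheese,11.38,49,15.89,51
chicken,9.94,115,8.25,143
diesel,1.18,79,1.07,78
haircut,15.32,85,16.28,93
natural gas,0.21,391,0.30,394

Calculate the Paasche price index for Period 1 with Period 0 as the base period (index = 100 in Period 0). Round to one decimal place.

Paasche price index uses current-period quantities as weights.
ΣP(Period 1)·Q(Period 1) = 15.89×51 + 8.25×143 + 1.07×78 + 16.28×93 + 0.30×394 = 810.39 + 1179.75 + 83.46 + 1514.04 + 118.2 = 3705.84
ΣP(Period 0)·Q(Period 1) = 11.38×51 + 9.94×143 + 1.18×78 + 15.32×93 + 0.21×394 = 580.38 + 1421.42 + 92.04 + 1424.76 + 82.74 = 3601.34
Index = 3705.84 / 3601.34 × 100 = 102.9017

102.9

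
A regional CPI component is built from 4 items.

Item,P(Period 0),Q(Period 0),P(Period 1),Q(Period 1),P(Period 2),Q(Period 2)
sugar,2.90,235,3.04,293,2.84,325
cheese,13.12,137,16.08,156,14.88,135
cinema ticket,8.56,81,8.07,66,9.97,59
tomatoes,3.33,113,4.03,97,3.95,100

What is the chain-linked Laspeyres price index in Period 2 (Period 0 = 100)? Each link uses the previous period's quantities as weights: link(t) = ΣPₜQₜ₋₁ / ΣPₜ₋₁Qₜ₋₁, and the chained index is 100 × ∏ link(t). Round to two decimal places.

110.10

Link Period 0→Period 1:
ΣP(Period 1)Q(Period 0) = 3.04×235 + 16.08×137 + 8.07×81 + 4.03×113 = 714.4 + 2202.96 + 653.67 + 455.39 = 4026.42
ΣP(Period 0)Q(Period 0) = 2.90×235 + 13.12×137 + 8.56×81 + 3.33×113 = 681.5 + 1797.44 + 693.36 + 376.29 = 3548.59
link = 4026.42/3548.59 = 1.134653
Link Period 1→Period 2:
ΣP(Period 2)Q(Period 1) = 2.84×293 + 14.88×156 + 9.97×66 + 3.95×97 = 832.12 + 2321.28 + 658.02 + 383.15 = 4194.57
ΣP(Period 1)Q(Period 1) = 3.04×293 + 16.08×156 + 8.07×66 + 4.03×97 = 890.72 + 2508.48 + 532.62 + 390.91 = 4322.73
link = 4194.57/4322.73 = 0.970352
Chained index = 100 × 1.134653 × 0.970352 = 110.1013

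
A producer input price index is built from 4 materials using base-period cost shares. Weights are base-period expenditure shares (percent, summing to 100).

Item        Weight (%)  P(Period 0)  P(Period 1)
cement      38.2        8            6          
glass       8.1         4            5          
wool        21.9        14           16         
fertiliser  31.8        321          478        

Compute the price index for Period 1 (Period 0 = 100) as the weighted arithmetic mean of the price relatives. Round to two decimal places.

cement: 38.2 × (6/8) = 38.2 × 0.750000 = 28.6500
glass: 8.1 × (5/4) = 8.1 × 1.250000 = 10.1250
wool: 21.9 × (16/14) = 21.9 × 1.142857 = 25.0286
fertiliser: 31.8 × (478/321) = 31.8 × 1.489097 = 47.3533
Index = Σ wᵢ·(p₁ᵢ/p₀ᵢ) = 28.6500 + 10.1250 + 25.0286 + 47.3533 = 111.1568

111.16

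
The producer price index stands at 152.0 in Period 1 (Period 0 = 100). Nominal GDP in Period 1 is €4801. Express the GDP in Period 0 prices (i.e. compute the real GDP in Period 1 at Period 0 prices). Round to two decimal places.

Real = Nominal ÷ (Index/100) = 4801 ÷ (152.0/100)
     = 4801 ÷ 1.520 = 3158.5526

3158.55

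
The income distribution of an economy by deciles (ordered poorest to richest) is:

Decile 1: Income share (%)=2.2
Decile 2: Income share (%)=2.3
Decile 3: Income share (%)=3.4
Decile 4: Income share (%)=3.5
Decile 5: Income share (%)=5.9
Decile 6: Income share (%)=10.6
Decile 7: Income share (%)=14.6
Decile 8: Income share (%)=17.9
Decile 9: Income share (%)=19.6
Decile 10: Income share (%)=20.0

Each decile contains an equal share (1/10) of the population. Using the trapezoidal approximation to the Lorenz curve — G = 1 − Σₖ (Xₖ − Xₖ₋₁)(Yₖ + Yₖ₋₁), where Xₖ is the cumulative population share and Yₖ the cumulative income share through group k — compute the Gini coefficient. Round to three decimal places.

0.392

Cumulative income shares Yₖ: 0.0220, 0.0450, 0.0790, 0.1140, 0.1730, 0.2790, 0.4250, 0.6040, 0.8000, 1.0000
Σ (Xₖ−Xₖ₋₁)(Yₖ+Yₖ₋₁) = (1/10)(0.0220+0.0000) + (1/10)(0.0450+0.0220) + (1/10)(0.0790+0.0450) + (1/10)(0.1140+0.0790) + (1/10)(0.1730+0.1140) + (1/10)(0.2790+0.1730) + (1/10)(0.4250+0.2790) + (1/10)(0.6040+0.4250) + (1/10)(0.8000+0.6040) + (1/10)(1.0000+0.8000)
  = 0.0022 + 0.0067 + 0.0124 + 0.0193 + 0.0287 + 0.0452 + 0.0704 + 0.1029 + 0.1404 + 0.1800 = 0.6082
G = 1 − 0.6082 = 0.3918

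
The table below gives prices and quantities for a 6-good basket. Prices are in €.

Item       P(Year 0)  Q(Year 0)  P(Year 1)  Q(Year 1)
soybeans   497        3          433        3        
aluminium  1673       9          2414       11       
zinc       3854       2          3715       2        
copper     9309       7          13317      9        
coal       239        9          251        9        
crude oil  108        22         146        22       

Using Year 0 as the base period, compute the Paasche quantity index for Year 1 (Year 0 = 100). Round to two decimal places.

124.36

Paasche quantity index uses current-period prices as weights.
ΣP(Year 1)·Q(Year 1) = 433×3 + 2414×11 + 3715×2 + 13317×9 + 251×9 + 146×22 = 1299 + 26554 + 7430 + 119853 + 2259 + 3212 = 160607
ΣP(Year 1)·Q(Year 0) = 433×3 + 2414×9 + 3715×2 + 13317×7 + 251×9 + 146×22 = 1299 + 21726 + 7430 + 93219 + 2259 + 3212 = 129145
Index = 160607 / 129145 × 100 = 124.3618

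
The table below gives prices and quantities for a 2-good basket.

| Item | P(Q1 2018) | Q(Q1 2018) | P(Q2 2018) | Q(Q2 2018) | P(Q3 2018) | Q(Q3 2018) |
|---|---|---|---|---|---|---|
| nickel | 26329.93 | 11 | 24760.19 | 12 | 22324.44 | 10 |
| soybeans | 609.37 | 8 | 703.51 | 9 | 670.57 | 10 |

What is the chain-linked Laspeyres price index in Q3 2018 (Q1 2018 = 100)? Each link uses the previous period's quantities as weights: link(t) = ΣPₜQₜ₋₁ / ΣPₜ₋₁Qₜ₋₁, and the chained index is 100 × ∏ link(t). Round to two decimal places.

Link Q1 2018→Q2 2018:
ΣP(Q2 2018)Q(Q1 2018) = 24760.19×11 + 703.51×8 = 272362.09 + 5628.08 = 277990.17
ΣP(Q1 2018)Q(Q1 2018) = 26329.93×11 + 609.37×8 = 289629.23 + 4874.96 = 294504.19
link = 277990.17/294504.19 = 0.943926
Link Q2 2018→Q3 2018:
ΣP(Q3 2018)Q(Q2 2018) = 22324.44×12 + 670.57×9 = 267893.28 + 6035.13 = 273928.41
ΣP(Q2 2018)Q(Q2 2018) = 24760.19×12 + 703.51×9 = 297122.28 + 6331.59 = 303453.87
link = 273928.41/303453.87 = 0.902702
Chained index = 100 × 0.943926 × 0.902702 = 85.2084

85.21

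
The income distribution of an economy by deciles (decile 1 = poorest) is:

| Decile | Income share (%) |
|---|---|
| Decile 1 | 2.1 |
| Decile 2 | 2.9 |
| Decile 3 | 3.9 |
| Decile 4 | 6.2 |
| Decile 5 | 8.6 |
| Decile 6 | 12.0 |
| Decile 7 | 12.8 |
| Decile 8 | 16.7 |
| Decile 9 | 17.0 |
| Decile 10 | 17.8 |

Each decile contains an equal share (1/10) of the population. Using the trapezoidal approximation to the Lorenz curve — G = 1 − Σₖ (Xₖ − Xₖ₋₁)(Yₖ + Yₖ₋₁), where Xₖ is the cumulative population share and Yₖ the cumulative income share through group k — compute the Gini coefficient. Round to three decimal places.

Cumulative income shares Yₖ: 0.0210, 0.0500, 0.0890, 0.1510, 0.2370, 0.3570, 0.4850, 0.6520, 0.8220, 1.0000
Σ (Xₖ−Xₖ₋₁)(Yₖ+Yₖ₋₁) = (1/10)(0.0210+0.0000) + (1/10)(0.0500+0.0210) + (1/10)(0.0890+0.0500) + (1/10)(0.1510+0.0890) + (1/10)(0.2370+0.1510) + (1/10)(0.3570+0.2370) + (1/10)(0.4850+0.3570) + (1/10)(0.6520+0.4850) + (1/10)(0.8220+0.6520) + (1/10)(1.0000+0.8220)
  = 0.0021 + 0.0071 + 0.0139 + 0.0240 + 0.0388 + 0.0594 + 0.0842 + 0.1137 + 0.1474 + 0.1822 = 0.6728
G = 1 − 0.6728 = 0.3272

0.327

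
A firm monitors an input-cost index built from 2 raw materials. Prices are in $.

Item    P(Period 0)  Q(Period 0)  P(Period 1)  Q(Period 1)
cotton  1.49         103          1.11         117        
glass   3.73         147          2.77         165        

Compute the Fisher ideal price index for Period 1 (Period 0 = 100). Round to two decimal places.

Laspeyres component (base-period weights):
ΣP(Period 1)Q(Period 0) = 1.11×103 + 2.77×147 = 114.33 + 407.19 = 521.52
ΣP(Period 0)Q(Period 0) = 1.49×103 + 3.73×147 = 153.47 + 548.31 = 701.78
L = 521.52 / 701.78 × 100 = 74.3139
Paasche component (current-period weights):
ΣP(Period 1)Q(Period 1) = 1.11×117 + 2.77×165 = 129.87 + 457.05 = 586.92
ΣP(Period 0)Q(Period 1) = 1.49×117 + 3.73×165 = 174.33 + 615.45 = 789.78
P = 586.92 / 789.78 × 100 = 74.3144
Fisher = √(L × P) = √(74.3139 × 74.3144) = 74.3141

74.31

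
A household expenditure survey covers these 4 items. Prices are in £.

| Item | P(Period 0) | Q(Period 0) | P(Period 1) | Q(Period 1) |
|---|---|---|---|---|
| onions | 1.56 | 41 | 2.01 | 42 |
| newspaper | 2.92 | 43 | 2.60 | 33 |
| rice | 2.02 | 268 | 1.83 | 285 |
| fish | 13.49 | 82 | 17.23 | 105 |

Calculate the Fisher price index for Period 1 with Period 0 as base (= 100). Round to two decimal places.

Laspeyres component (base-period weights):
ΣP(Period 1)Q(Period 0) = 2.01×41 + 2.60×43 + 1.83×268 + 17.23×82 = 82.41 + 111.8 + 490.44 + 1412.86 = 2097.51
ΣP(Period 0)Q(Period 0) = 1.56×41 + 2.92×43 + 2.02×268 + 13.49×82 = 63.96 + 125.56 + 541.36 + 1106.18 = 1837.06
L = 2097.51 / 1837.06 × 100 = 114.1775
Paasche component (current-period weights):
ΣP(Period 1)Q(Period 1) = 2.01×42 + 2.60×33 + 1.83×285 + 17.23×105 = 84.42 + 85.8 + 521.55 + 1809.15 = 2500.92
ΣP(Period 0)Q(Period 1) = 1.56×42 + 2.92×33 + 2.02×285 + 13.49×105 = 65.52 + 96.36 + 575.7 + 1416.45 = 2154.03
P = 2500.92 / 2154.03 × 100 = 116.1042
Fisher = √(L × P) = √(114.1775 × 116.1042) = 115.1369

115.14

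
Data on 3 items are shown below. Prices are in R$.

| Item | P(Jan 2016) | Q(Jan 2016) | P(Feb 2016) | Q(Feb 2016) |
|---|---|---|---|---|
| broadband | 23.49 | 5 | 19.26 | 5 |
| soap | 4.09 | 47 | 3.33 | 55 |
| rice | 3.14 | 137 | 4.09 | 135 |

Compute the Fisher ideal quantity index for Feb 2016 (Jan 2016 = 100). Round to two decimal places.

102.92

Laspeyres component (base-period weights):
ΣP(Jan 2016)Q(Feb 2016) = 23.49×5 + 4.09×55 + 3.14×135 = 117.45 + 224.95 + 423.9 = 766.3
ΣP(Jan 2016)Q(Jan 2016) = 23.49×5 + 4.09×47 + 3.14×137 = 117.45 + 192.23 + 430.18 = 739.86
L = 766.3 / 739.86 × 100 = 103.5736
Paasche component (current-period weights):
ΣP(Feb 2016)Q(Feb 2016) = 19.26×5 + 3.33×55 + 4.09×135 = 96.3 + 183.15 + 552.15 = 831.6
ΣP(Feb 2016)Q(Jan 2016) = 19.26×5 + 3.33×47 + 4.09×137 = 96.3 + 156.51 + 560.33 = 813.14
P = 831.6 / 813.14 × 100 = 102.2702
Fisher = √(L × P) = √(103.5736 × 102.2702) = 102.9199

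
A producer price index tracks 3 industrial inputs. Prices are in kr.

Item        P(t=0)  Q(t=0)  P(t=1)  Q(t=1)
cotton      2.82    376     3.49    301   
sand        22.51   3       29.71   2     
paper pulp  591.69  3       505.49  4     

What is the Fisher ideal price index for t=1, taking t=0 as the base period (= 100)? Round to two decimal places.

Laspeyres component (base-period weights):
ΣP(t=1)Q(t=0) = 3.49×376 + 29.71×3 + 505.49×3 = 1312.24 + 89.13 + 1516.47 = 2917.84
ΣP(t=0)Q(t=0) = 2.82×376 + 22.51×3 + 591.69×3 = 1060.32 + 67.53 + 1775.07 = 2902.92
L = 2917.84 / 2902.92 × 100 = 100.5140
Paasche component (current-period weights):
ΣP(t=1)Q(t=1) = 3.49×301 + 29.71×2 + 505.49×4 = 1050.49 + 59.42 + 2021.96 = 3131.87
ΣP(t=0)Q(t=1) = 2.82×301 + 22.51×2 + 591.69×4 = 848.82 + 45.02 + 2366.76 = 3260.6
P = 3131.87 / 3260.6 × 100 = 96.0520
Fisher = √(L × P) = √(100.5140 × 96.0520) = 98.2576

98.26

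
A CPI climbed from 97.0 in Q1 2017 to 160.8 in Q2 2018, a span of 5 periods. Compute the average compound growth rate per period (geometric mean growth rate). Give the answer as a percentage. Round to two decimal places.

Growth factor = (160.8/97.0)^(1/5) = (1.657732)^(1/5) = 1.106376
Growth rate = 1.106376 − 1 = 0.106376 = 10.6376%

10.64%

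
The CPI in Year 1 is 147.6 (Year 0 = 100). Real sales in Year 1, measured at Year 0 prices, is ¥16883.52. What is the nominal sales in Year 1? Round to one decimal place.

Nominal = Real × (Index/100) = 16883.52 × (147.6/100)
        = 16883.52 × 1.476 = 24920.0755

24920.1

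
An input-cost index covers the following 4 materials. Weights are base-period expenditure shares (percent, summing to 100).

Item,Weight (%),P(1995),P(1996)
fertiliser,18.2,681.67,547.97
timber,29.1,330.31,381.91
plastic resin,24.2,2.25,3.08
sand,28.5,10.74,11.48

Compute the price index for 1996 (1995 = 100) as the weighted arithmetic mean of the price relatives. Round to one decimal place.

fertiliser: 18.2 × (547.97/681.67) = 18.2 × 0.803864 = 14.6303
timber: 29.1 × (381.91/330.31) = 29.1 × 1.156217 = 33.6459
plastic resin: 24.2 × (3.08/2.25) = 24.2 × 1.368889 = 33.1271
sand: 28.5 × (11.48/10.74) = 28.5 × 1.068901 = 30.4637
Index = Σ wᵢ·(p₁ᵢ/p₀ᵢ) = 14.6303 + 33.6459 + 33.1271 + 30.4637 = 111.8670

111.9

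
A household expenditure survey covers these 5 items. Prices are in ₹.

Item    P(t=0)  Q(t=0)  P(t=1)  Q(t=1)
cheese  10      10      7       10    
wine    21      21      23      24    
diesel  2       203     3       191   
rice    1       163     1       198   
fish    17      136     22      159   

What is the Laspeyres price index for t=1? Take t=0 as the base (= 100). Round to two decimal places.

Laspeyres price index uses base-period quantities as weights.
ΣP(t=1)·Q(t=0) = 7×10 + 23×21 + 3×203 + 1×163 + 22×136 = 70 + 483 + 609 + 163 + 2992 = 4317
ΣP(t=0)·Q(t=0) = 10×10 + 21×21 + 2×203 + 1×163 + 17×136 = 100 + 441 + 406 + 163 + 2312 = 3422
Index = 4317 / 3422 × 100 = 126.1543

126.15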